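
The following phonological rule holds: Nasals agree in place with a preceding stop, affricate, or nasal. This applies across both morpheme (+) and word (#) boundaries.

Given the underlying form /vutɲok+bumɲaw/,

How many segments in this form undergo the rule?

2

/ɲ/ after /t/ (alveolar) → [n]
/ɲ/ after /m/ (labial) → [m]
2 segments change.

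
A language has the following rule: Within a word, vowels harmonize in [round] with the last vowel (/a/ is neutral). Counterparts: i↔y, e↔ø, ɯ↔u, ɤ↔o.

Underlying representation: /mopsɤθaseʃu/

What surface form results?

[mopsoθasøʃu]

/ɤ/ harmonizes with /u/ ([+round]) → [o]
/e/ harmonizes with /u/ ([+round]) → [ø]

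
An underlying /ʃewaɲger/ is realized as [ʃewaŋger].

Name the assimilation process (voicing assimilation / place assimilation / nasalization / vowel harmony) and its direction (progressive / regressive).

place assimilation, regressive

/ɲ/→[ŋ].
Each target copies a feature from the following segment, so the direction is regressive.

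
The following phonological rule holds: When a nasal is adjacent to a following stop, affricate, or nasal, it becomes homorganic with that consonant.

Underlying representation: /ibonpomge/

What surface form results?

[ibompoŋge]

/n/ before /p/ (labial) → [m]
/m/ before /g/ (velar) → [ŋ]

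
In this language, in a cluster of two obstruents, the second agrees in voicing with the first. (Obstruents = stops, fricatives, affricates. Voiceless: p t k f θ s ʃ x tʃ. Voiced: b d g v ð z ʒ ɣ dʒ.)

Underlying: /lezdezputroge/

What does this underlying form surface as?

[lezdezbutroge]

/p/ after /z/ (voiced) → [b]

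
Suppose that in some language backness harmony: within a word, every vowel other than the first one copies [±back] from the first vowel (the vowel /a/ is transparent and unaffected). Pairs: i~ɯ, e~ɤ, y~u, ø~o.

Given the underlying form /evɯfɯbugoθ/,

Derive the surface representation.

[evifibygøθ]

/ɯ/ harmonizes with /e/ ([-back]) → [i]
/ɯ/ harmonizes with /e/ ([-back]) → [i]
/u/ harmonizes with /e/ ([-back]) → [y]
/o/ harmonizes with /e/ ([-back]) → [ø]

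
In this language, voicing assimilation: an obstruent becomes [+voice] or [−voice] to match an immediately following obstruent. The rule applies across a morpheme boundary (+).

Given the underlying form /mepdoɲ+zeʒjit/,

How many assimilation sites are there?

1

/p/ before /d/ (voiced) → [b]
1 segment changes.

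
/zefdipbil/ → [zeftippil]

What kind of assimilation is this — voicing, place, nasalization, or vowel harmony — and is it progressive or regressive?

voicing assimilation, progressive

/d/→[t] /b/→[p].
Each target copies a feature from the preceding segment, so the direction is progressive.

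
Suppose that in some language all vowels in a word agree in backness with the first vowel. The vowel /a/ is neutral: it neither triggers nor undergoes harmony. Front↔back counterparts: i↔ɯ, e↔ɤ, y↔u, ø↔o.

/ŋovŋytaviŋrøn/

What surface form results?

[ŋovŋutavɯŋron]

/y/ harmonizes with /o/ ([+back]) → [u]
/i/ harmonizes with /o/ ([+back]) → [ɯ]
/ø/ harmonizes with /o/ ([+back]) → [o]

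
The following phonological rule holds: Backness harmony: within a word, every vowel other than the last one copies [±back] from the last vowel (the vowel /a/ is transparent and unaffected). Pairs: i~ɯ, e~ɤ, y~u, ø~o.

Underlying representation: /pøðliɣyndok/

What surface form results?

[poðlɯɣundok]

/ø/ harmonizes with /o/ ([+back]) → [o]
/i/ harmonizes with /o/ ([+back]) → [ɯ]
/y/ harmonizes with /o/ ([+back]) → [u]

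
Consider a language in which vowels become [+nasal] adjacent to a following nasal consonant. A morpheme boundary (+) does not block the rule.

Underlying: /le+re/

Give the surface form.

[le+re]

no segment meets the rule's conditions; no change.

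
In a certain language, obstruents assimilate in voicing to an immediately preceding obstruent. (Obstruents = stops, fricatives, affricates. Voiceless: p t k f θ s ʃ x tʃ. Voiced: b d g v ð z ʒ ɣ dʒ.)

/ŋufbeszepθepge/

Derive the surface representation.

[ŋufpessepθepke]

/b/ after /f/ (voiceless) → [p]
/z/ after /s/ (voiceless) → [s]
/g/ after /p/ (voiceless) → [k]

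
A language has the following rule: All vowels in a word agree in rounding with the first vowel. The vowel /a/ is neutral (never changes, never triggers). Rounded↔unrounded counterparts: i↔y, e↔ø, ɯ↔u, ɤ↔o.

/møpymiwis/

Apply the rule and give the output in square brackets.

[møpymywys]

/i/ harmonizes with /ø/ ([+round]) → [y]
/i/ harmonizes with /ø/ ([+round]) → [y]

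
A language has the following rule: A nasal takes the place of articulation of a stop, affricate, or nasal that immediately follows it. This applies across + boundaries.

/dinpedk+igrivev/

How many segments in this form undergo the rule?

1

/n/ before /p/ (labial) → [m]
1 segment changes.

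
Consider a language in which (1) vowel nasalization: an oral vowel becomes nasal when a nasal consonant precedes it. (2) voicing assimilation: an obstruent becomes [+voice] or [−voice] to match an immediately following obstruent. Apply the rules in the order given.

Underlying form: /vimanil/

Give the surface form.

Rule 1: /a/ after nasal /m/ → [ã]
Rule 1: /i/ after nasal /n/ → [ĩ]
After rule 1: vimãnĩl
Rule 2: no segment meets the rule's conditions; no change.

[vimãnĩl]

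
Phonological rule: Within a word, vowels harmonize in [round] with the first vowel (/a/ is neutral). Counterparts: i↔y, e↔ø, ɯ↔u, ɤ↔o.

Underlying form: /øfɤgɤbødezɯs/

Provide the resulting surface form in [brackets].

[øfogobødøzus]

/ɤ/ harmonizes with /ø/ ([+round]) → [o]
/ɤ/ harmonizes with /ø/ ([+round]) → [o]
/e/ harmonizes with /ø/ ([+round]) → [ø]
/ɯ/ harmonizes with /ø/ ([+round]) → [u]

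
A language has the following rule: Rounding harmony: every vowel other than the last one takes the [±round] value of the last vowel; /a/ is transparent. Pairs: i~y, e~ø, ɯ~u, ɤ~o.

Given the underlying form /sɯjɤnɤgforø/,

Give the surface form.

/ɯ/ harmonizes with /ø/ ([+round]) → [u]
/ɤ/ harmonizes with /ø/ ([+round]) → [o]
/ɤ/ harmonizes with /ø/ ([+round]) → [o]

[sujonogforø]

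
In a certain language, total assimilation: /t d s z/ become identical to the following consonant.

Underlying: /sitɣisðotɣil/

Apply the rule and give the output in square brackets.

/t/ before /ɣ/ → [ɣ] (total assimilation)
/s/ before /ð/ → [ð] (total assimilation)
/t/ before /ɣ/ → [ɣ] (total assimilation)

[siɣɣiððoɣɣil]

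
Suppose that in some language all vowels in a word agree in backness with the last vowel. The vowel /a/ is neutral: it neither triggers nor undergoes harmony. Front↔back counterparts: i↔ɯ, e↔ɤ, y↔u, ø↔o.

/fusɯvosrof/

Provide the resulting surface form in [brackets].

[fusɯvosrof]

no segment meets the rule's conditions; no change.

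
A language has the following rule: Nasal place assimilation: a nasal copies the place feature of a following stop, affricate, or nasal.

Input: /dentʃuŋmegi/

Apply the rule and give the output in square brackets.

/n/ before /tʃ/ (palatal) → [ɲ]
/ŋ/ before /m/ (labial) → [m]

[deɲtʃummegi]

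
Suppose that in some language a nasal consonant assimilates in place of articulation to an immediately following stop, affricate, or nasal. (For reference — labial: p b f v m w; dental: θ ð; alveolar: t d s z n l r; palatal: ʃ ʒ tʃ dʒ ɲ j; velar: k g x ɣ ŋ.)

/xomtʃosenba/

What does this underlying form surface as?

/m/ before /tʃ/ (palatal) → [ɲ]
/n/ before /b/ (labial) → [m]

[xoɲtʃosemba]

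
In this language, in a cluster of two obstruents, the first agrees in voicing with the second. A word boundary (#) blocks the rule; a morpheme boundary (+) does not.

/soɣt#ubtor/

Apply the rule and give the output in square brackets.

[soxt#uptor]

/ɣ/ before /t/ (voiceless) → [x]
/b/ before /t/ (voiceless) → [p]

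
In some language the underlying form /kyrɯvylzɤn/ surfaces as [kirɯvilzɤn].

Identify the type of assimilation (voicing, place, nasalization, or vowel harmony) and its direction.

/y/→[i] /y/→[i].
Vowels agree with the last vowel, so the harmony is regressive.

vowel harmony, regressive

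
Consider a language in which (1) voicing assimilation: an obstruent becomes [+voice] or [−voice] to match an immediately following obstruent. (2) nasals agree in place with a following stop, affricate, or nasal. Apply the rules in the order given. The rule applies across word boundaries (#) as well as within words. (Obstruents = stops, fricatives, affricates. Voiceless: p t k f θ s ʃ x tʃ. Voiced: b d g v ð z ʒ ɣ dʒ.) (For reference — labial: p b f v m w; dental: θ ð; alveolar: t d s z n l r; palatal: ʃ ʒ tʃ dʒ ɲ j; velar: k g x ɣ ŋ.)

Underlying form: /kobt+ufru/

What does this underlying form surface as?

Rule 1: /b/ before /t/ (voiceless) → [p]
After rule 1: kopt+ufru
Rule 2: no segment meets the rule's conditions; no change.

[kopt+ufru]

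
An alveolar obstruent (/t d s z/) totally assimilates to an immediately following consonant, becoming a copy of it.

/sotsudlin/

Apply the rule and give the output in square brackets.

[sossullin]

/t/ before /s/ → [s] (total assimilation)
/d/ before /l/ → [l] (total assimilation)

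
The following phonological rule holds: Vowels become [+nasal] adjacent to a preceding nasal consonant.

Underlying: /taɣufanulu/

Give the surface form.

/u/ after nasal /n/ → [ũ]

[taɣufanũlu]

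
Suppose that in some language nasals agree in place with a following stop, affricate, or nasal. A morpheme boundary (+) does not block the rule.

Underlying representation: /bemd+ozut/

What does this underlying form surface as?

[bend+ozut]

/m/ before /d/ (alveolar) → [n]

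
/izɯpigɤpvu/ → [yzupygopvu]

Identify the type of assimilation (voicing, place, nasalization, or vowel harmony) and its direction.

/i/→[y] /ɯ/→[u] /i/→[y] /ɤ/→[o].
Vowels agree with the last vowel, so the harmony is regressive.

vowel harmony, regressive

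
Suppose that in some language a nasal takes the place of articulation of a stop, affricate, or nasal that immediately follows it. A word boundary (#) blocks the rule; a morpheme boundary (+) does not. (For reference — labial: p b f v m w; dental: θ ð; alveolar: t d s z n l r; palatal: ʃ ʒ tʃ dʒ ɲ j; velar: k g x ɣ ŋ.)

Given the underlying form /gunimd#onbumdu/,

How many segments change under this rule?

3

/m/ before /d/ (alveolar) → [n]
/n/ before /b/ (labial) → [m]
/m/ before /d/ (alveolar) → [n]
3 segments change.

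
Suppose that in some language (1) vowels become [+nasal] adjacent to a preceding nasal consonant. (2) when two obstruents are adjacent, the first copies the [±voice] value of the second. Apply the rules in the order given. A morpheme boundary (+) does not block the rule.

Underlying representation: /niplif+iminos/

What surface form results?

[nĩplif+imĩnõs]

Rule 1: /i/ after nasal /n/ → [ĩ]
Rule 1: /i/ after nasal /m/ → [ĩ]
Rule 1: /o/ after nasal /n/ → [õ]
After rule 1: nĩplif+imĩnõs
Rule 2: no segment meets the rule's conditions; no change.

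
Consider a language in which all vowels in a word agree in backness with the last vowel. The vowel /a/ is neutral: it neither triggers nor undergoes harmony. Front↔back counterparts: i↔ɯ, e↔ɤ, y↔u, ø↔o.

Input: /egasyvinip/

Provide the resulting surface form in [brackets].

[egasyvinip]

no segment meets the rule's conditions; no change.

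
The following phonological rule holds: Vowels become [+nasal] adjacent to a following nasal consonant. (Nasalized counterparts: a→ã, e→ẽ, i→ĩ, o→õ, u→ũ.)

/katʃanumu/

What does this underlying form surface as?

[katʃãnũmu]

/a/ before nasal /n/ → [ã]
/u/ before nasal /m/ → [ũ]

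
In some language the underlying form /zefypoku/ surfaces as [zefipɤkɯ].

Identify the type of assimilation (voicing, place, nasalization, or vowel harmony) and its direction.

vowel harmony, progressive

/y/→[i] /o/→[ɤ] /u/→[ɯ].
Vowels agree with the first vowel, so the harmony is progressive.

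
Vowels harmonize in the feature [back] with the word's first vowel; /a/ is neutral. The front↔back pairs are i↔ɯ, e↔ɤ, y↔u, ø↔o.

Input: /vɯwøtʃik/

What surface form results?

[vɯwotʃɯk]

/ø/ harmonizes with /ɯ/ ([+back]) → [o]
/i/ harmonizes with /ɯ/ ([+back]) → [ɯ]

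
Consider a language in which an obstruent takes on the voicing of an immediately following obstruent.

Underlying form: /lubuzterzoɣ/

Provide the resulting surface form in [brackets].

/z/ before /t/ (voiceless) → [s]

[lubusterzoɣ]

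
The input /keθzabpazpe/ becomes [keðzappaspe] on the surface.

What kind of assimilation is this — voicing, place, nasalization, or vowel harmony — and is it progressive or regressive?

voicing assimilation, regressive

/θ/→[ð] /b/→[p] /z/→[s].
Each target copies a feature from the following segment, so the direction is regressive.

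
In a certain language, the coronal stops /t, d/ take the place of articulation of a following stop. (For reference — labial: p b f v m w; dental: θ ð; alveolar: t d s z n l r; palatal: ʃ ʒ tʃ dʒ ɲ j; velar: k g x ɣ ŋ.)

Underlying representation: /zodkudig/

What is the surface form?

/d/ before /k/ (velar) → [g]

[zogkudig]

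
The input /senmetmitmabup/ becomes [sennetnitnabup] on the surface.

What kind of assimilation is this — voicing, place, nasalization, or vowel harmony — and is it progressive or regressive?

/m/→[n] /m/→[n] /m/→[n].
Each target copies a feature from the preceding segment, so the direction is progressive.

place assimilation, progressive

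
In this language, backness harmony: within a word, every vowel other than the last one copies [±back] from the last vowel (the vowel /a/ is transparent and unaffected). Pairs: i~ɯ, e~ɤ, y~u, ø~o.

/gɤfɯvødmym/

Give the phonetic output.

[gefivødmym]

/ɤ/ harmonizes with /y/ ([-back]) → [e]
/ɯ/ harmonizes with /y/ ([-back]) → [i]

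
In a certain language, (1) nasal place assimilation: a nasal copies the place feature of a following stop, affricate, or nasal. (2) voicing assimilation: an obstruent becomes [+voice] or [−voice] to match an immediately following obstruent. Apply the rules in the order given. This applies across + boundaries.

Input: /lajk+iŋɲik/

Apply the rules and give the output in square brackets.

Rule 1: /ŋ/ before /ɲ/ (palatal) → [ɲ]
After rule 1: lajk+iɲɲik
Rule 2: no segment meets the rule's conditions; no change.

[lajk+iɲɲik]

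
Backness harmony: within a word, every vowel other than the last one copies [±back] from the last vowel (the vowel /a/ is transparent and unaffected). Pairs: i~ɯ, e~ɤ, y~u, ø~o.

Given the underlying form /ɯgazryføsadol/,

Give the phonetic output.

/y/ harmonizes with /o/ ([+back]) → [u]
/ø/ harmonizes with /o/ ([+back]) → [o]

[ɯgazrufosadol]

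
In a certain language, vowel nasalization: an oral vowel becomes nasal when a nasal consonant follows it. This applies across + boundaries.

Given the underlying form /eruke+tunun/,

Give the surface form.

/u/ before nasal /n/ → [ũ]
/u/ before nasal /n/ → [ũ]

[eruke+tũnũn]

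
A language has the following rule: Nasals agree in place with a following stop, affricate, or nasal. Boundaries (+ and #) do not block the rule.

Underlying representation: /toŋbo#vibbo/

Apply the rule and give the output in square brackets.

/ŋ/ before /b/ (labial) → [m]

[tombo#vibbo]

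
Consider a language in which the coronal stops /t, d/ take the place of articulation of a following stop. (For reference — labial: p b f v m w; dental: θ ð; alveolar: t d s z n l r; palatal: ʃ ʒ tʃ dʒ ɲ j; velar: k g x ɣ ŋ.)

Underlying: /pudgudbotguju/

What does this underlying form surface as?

[puggubbokguju]

/d/ before /g/ (velar) → [g]
/d/ before /b/ (labial) → [b]
/t/ before /g/ (velar) → [k]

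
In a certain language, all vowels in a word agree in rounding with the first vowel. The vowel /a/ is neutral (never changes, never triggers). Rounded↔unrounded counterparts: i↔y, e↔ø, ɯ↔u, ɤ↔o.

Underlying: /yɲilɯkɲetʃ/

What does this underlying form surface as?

[yɲylukɲøtʃ]

/i/ harmonizes with /y/ ([+round]) → [y]
/ɯ/ harmonizes with /y/ ([+round]) → [u]
/e/ harmonizes with /y/ ([+round]) → [ø]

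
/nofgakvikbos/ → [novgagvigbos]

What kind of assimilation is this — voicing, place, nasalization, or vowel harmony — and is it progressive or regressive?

voicing assimilation, regressive

/f/→[v] /k/→[g] /k/→[g].
Each target copies a feature from the following segment, so the direction is regressive.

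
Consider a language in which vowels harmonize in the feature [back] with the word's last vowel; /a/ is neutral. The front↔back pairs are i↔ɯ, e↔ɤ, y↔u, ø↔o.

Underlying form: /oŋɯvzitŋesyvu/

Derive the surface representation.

[oŋɯvzɯtŋɤsuvu]

/i/ harmonizes with /u/ ([+back]) → [ɯ]
/e/ harmonizes with /u/ ([+back]) → [ɤ]
/y/ harmonizes with /u/ ([+back]) → [u]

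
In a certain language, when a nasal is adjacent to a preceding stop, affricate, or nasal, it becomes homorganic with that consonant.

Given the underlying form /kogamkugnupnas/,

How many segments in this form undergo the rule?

/n/ after /g/ (velar) → [ŋ]
/n/ after /p/ (labial) → [m]
2 segments change.

2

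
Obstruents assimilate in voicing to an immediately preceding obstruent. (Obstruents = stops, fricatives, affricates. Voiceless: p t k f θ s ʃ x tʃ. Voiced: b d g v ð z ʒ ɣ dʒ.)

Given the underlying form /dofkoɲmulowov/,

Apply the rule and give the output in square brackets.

no segment meets the rule's conditions; no change.

[dofkoɲmulowov]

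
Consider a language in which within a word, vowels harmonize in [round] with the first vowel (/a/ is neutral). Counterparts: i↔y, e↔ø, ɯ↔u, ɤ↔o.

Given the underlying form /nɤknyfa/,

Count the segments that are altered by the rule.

/y/ harmonizes with /ɤ/ ([-round]) → [i]
1 segment changes.

1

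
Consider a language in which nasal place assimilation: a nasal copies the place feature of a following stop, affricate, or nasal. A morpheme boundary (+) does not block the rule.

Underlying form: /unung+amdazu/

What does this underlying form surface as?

[unuŋg+andazu]

/n/ before /g/ (velar) → [ŋ]
/m/ before /d/ (alveolar) → [n]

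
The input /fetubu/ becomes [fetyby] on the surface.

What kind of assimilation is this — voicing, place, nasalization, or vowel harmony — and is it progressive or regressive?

/u/→[y] /u/→[y].
Vowels agree with the first vowel, so the harmony is progressive.

vowel harmony, progressive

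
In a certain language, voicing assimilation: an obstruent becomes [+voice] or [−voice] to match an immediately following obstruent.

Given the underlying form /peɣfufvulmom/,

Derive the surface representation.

[pexfuvvulmom]

/ɣ/ before /f/ (voiceless) → [x]
/f/ before /v/ (voiced) → [v]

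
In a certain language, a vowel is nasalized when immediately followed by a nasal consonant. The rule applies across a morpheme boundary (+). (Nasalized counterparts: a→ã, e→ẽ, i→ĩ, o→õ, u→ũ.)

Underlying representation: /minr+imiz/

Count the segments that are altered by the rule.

2

/i/ before nasal /n/ → [ĩ]
/i/ before nasal /m/ → [ĩ]
2 segments change.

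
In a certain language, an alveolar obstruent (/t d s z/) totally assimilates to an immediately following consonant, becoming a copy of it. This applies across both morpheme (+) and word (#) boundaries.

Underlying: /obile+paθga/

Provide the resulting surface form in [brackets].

no segment meets the rule's conditions; no change.

[obile+paθga]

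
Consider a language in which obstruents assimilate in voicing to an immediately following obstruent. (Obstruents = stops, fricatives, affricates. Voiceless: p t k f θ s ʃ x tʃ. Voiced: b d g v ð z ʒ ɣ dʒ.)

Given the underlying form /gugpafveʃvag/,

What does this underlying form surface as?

/g/ before /p/ (voiceless) → [k]
/f/ before /v/ (voiced) → [v]
/ʃ/ before /v/ (voiced) → [ʒ]

[gukpavveʒvag]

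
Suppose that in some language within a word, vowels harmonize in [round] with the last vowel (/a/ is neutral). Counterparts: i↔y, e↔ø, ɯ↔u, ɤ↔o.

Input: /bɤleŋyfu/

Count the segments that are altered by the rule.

2

/ɤ/ harmonizes with /u/ ([+round]) → [o]
/e/ harmonizes with /u/ ([+round]) → [ø]
2 segments change.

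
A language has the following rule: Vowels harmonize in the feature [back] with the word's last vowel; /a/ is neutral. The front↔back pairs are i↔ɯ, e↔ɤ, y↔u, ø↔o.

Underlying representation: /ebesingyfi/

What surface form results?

[ebesingyfi]

no segment meets the rule's conditions; no change.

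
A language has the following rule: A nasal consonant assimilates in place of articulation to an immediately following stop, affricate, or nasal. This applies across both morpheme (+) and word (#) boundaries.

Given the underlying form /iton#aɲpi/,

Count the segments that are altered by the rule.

/ɲ/ before /p/ (labial) → [m]
1 segment changes.

1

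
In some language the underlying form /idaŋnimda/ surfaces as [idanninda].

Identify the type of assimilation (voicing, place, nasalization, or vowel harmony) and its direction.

/ŋ/→[n] /m/→[n].
Each target copies a feature from the following segment, so the direction is regressive.

place assimilation, regressive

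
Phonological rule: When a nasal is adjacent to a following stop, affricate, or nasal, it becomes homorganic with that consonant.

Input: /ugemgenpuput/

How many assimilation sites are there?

2

/m/ before /g/ (velar) → [ŋ]
/n/ before /p/ (labial) → [m]
2 segments change.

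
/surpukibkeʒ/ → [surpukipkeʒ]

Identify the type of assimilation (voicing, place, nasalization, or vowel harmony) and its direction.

voicing assimilation, regressive

/b/→[p].
Each target copies a feature from the following segment, so the direction is regressive.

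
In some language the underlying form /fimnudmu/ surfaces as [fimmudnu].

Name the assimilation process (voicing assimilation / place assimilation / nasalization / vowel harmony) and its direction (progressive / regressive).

place assimilation, progressive

/n/→[m] /m/→[n].
Each target copies a feature from the preceding segment, so the direction is progressive.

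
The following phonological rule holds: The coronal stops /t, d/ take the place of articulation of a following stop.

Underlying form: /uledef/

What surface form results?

no segment meets the rule's conditions; no change.

[uledef]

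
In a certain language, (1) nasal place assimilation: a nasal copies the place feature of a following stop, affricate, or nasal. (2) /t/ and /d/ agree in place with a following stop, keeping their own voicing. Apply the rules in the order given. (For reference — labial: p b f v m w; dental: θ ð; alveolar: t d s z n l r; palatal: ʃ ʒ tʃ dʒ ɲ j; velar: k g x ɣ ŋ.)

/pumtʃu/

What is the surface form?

[puɲtʃu]

Rule 1: /m/ before /tʃ/ (palatal) → [ɲ]
After rule 1: puɲtʃu
Rule 2: no segment meets the rule's conditions; no change.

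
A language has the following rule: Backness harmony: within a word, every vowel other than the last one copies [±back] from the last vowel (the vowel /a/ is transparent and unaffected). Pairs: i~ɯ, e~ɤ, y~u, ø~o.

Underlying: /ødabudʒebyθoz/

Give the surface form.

[odabudʒɤbuθoz]

/ø/ harmonizes with /o/ ([+back]) → [o]
/e/ harmonizes with /o/ ([+back]) → [ɤ]
/y/ harmonizes with /o/ ([+back]) → [u]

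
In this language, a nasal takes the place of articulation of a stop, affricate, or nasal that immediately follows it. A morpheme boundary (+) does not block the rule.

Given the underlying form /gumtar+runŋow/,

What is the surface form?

[guntar+ruŋŋow]

/m/ before /t/ (alveolar) → [n]
/n/ before /ŋ/ (velar) → [ŋ]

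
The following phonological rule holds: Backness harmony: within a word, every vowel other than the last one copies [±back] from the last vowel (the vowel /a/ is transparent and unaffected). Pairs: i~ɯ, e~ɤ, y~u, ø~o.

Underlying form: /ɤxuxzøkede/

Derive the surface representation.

[exyxzøkede]

/ɤ/ harmonizes with /e/ ([-back]) → [e]
/u/ harmonizes with /e/ ([-back]) → [y]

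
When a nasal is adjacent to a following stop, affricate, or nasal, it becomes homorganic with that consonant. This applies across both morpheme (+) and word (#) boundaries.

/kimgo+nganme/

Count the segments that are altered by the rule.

3

/m/ before /g/ (velar) → [ŋ]
/n/ before /g/ (velar) → [ŋ]
/n/ before /m/ (labial) → [m]
3 segments change.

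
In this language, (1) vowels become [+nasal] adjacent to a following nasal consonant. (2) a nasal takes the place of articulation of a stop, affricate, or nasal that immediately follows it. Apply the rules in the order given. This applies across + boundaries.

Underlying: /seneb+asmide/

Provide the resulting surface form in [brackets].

Rule 1: /e/ before nasal /n/ → [ẽ]
After rule 1: sẽneb+asmide
Rule 2: no segment meets the rule's conditions; no change.

[sẽneb+asmide]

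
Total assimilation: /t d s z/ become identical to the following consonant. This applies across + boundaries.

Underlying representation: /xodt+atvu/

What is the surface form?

[xott+avvu]

/d/ before /t/ → [t] (total assimilation)
/t/ before /v/ → [v] (total assimilation)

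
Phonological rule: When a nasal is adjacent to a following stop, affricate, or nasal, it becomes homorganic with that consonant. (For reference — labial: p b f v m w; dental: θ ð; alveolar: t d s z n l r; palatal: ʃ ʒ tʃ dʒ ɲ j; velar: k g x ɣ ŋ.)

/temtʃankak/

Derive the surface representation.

/m/ before /tʃ/ (palatal) → [ɲ]
/n/ before /k/ (velar) → [ŋ]

[teɲtʃaŋkak]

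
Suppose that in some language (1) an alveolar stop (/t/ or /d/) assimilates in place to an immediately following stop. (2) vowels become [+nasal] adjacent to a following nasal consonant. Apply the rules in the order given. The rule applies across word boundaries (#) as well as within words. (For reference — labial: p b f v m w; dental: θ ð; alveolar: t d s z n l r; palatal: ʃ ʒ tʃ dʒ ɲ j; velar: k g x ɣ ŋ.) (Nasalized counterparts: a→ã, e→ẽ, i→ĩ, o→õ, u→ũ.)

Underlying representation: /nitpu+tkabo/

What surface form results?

[nippu+kkabo]

Rule 1: /t/ before /p/ (labial) → [p]
Rule 1: /t/ before /k/ (velar) → [k]
After rule 1: nippu+kkabo
Rule 2: no segment meets the rule's conditions; no change.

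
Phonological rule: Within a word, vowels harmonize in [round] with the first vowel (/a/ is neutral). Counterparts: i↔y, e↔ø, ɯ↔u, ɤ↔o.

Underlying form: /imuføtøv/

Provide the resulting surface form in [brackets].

[imɯfetev]

/u/ harmonizes with /i/ ([-round]) → [ɯ]
/ø/ harmonizes with /i/ ([-round]) → [e]
/ø/ harmonizes with /i/ ([-round]) → [e]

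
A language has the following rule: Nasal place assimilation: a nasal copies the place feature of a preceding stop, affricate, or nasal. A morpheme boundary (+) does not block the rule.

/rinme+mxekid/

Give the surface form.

[rinne+mxekid]

/m/ after /n/ (alveolar) → [n]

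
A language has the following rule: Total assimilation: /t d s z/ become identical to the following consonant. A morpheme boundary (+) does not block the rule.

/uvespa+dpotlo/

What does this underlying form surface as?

[uveppa+ppollo]

/s/ before /p/ → [p] (total assimilation)
/d/ before /p/ → [p] (total assimilation)
/t/ before /l/ → [l] (total assimilation)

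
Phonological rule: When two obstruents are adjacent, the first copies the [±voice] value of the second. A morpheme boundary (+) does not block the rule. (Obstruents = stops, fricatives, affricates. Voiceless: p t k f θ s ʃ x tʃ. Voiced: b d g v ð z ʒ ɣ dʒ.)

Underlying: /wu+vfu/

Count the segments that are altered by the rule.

/v/ before /f/ (voiceless) → [f]
1 segment changes.

1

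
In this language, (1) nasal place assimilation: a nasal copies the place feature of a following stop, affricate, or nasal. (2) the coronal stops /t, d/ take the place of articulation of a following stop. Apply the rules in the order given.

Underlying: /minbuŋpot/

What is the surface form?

Rule 1: /n/ before /b/ (labial) → [m]
Rule 1: /ŋ/ before /p/ (labial) → [m]
After rule 1: mimbumpot
Rule 2: no segment meets the rule's conditions; no change.

[mimbumpot]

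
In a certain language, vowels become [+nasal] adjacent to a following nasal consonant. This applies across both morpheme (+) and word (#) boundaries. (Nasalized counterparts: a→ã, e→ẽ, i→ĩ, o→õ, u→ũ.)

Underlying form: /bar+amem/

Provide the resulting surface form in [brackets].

/a/ before nasal /m/ → [ã]
/e/ before nasal /m/ → [ẽ]

[bar+ãmẽm]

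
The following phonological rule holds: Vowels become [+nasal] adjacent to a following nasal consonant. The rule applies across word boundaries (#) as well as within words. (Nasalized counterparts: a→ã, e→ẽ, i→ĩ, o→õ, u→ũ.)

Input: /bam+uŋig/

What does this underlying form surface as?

[bãm+ũŋig]

/a/ before nasal /m/ → [ã]
/u/ before nasal /ŋ/ → [ũ]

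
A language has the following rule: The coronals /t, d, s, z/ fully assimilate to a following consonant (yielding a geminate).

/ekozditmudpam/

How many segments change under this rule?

3

/z/ before /d/ → [d] (total assimilation)
/t/ before /m/ → [m] (total assimilation)
/d/ before /p/ → [p] (total assimilation)
3 segments change.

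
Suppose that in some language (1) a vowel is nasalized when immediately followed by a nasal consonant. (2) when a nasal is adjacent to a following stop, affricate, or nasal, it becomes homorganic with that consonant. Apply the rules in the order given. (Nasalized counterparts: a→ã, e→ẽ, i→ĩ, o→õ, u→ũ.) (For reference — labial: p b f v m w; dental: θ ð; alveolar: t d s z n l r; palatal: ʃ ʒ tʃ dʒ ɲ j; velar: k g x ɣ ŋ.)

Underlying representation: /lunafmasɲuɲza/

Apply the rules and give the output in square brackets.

[lũnafmasɲũɲza]

Rule 1: /u/ before nasal /n/ → [ũ]
Rule 1: /u/ before nasal /ɲ/ → [ũ]
After rule 1: lũnafmasɲũɲza
Rule 2: no segment meets the rule's conditions; no change.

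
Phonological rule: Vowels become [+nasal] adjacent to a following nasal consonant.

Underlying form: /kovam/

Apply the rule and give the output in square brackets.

[kovãm]

/a/ before nasal /m/ → [ã]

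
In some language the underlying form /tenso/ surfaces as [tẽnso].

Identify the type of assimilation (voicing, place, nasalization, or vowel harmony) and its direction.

/e/→[ẽ].
Each target copies a feature from the following segment, so the direction is regressive.

nasalization, regressive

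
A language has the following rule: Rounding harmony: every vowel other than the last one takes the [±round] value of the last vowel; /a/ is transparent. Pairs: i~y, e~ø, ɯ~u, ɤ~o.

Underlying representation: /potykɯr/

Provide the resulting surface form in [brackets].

[pɤtikɯr]

/o/ harmonizes with /ɯ/ ([-round]) → [ɤ]
/y/ harmonizes with /ɯ/ ([-round]) → [i]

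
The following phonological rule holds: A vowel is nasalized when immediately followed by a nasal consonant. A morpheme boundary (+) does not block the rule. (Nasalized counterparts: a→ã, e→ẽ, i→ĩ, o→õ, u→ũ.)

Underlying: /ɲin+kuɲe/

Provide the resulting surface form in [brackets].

[ɲĩn+kũɲe]

/i/ before nasal /n/ → [ĩ]
/u/ before nasal /ɲ/ → [ũ]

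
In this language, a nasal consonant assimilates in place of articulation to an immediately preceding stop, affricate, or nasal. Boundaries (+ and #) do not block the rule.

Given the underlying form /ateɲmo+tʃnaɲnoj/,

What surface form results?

[ateɲɲo+tʃɲaɲɲoj]

/m/ after /ɲ/ (palatal) → [ɲ]
/n/ after /tʃ/ (palatal) → [ɲ]
/n/ after /ɲ/ (palatal) → [ɲ]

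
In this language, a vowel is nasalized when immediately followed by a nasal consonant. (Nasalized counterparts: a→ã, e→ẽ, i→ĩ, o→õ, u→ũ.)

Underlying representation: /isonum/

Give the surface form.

/o/ before nasal /n/ → [õ]
/u/ before nasal /m/ → [ũ]

[isõnũm]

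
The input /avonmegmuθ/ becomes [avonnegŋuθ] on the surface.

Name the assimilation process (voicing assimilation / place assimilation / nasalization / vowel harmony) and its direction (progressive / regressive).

place assimilation, progressive

/m/→[n] /m/→[ŋ].
Each target copies a feature from the preceding segment, so the direction is progressive.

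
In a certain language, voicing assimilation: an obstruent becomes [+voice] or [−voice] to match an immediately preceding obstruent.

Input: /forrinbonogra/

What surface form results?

[forrinbonogra]

no segment meets the rule's conditions; no change.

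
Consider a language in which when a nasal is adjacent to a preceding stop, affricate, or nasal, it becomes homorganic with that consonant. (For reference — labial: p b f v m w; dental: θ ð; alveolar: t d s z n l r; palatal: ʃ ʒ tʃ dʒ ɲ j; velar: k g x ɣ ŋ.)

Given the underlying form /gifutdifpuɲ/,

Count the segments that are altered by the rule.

No segment meets the rule's conditions.

0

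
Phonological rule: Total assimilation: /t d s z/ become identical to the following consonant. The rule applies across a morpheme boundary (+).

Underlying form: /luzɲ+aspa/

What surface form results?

[luɲɲ+appa]

/z/ before /ɲ/ → [ɲ] (total assimilation)
/s/ before /p/ → [p] (total assimilation)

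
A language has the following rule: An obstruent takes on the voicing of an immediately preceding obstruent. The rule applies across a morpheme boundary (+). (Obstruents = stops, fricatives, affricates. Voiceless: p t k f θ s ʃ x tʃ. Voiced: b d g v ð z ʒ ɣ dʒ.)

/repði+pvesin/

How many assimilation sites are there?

/ð/ after /p/ (voiceless) → [θ]
/v/ after /p/ (voiceless) → [f]
2 segments change.

2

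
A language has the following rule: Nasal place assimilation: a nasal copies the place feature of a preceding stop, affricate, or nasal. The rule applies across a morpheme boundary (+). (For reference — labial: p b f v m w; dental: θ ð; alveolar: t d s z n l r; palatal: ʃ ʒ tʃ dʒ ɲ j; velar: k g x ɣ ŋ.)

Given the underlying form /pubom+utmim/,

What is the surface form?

[pubom+utnim]

/m/ after /t/ (alveolar) → [n]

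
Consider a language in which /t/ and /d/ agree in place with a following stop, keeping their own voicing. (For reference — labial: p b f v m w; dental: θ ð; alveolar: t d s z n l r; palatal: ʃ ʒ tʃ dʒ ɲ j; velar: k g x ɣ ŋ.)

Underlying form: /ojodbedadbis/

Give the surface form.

/d/ before /b/ (labial) → [b]
/d/ before /b/ (labial) → [b]

[ojobbedabbis]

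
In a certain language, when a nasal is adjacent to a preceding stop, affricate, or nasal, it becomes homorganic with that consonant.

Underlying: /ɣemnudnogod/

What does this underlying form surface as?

[ɣemmudnogod]

/n/ after /m/ (labial) → [m]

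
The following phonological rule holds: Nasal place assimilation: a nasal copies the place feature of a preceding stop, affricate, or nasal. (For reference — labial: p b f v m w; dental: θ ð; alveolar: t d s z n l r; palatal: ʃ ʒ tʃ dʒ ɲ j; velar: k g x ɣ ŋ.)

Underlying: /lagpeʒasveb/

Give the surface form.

no segment meets the rule's conditions; no change.

[lagpeʒasveb]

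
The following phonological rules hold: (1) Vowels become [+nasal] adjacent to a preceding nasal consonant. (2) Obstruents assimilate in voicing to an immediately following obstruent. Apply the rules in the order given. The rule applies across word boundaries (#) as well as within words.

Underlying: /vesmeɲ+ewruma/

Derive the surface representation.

[vesmẽɲ+ẽwrumã]

Rule 1: /e/ after nasal /m/ → [ẽ]
Rule 1: /e/ after nasal /ɲ/ → [ẽ]
Rule 1: /a/ after nasal /m/ → [ã]
After rule 1: vesmẽɲ+ẽwrumã
Rule 2: no segment meets the rule's conditions; no change.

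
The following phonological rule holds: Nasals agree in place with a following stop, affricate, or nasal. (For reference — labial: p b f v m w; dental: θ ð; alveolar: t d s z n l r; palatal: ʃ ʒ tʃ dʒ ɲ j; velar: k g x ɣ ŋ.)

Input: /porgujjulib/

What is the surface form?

[porgujjulib]

no segment meets the rule's conditions; no change.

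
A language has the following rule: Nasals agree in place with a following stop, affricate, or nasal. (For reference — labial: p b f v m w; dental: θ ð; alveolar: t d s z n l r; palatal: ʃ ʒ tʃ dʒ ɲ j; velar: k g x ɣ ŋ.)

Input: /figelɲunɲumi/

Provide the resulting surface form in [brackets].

[figelɲuɲɲumi]

/n/ before /ɲ/ (palatal) → [ɲ]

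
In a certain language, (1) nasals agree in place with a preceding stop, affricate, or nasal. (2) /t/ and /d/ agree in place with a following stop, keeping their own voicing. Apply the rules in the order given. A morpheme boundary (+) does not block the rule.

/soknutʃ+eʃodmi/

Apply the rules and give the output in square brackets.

Rule 1: /n/ after /k/ (velar) → [ŋ]
Rule 1: /m/ after /d/ (alveolar) → [n]
After rule 1: sokŋutʃ+eʃodni
Rule 2: no segment meets the rule's conditions; no change.

[sokŋutʃ+eʃodni]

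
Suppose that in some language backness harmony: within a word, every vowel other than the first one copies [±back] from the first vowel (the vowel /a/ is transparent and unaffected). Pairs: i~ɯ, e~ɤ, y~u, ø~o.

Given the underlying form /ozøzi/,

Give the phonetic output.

[ozozɯ]

/ø/ harmonizes with /o/ ([+back]) → [o]
/i/ harmonizes with /o/ ([+back]) → [ɯ]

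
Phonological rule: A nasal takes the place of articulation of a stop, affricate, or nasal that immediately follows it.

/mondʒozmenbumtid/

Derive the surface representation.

[moɲdʒozmembuntid]

/n/ before /dʒ/ (palatal) → [ɲ]
/n/ before /b/ (labial) → [m]
/m/ before /t/ (alveolar) → [n]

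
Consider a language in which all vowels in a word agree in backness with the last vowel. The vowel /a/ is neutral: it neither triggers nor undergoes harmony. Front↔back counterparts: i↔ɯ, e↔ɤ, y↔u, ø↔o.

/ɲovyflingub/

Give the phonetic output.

/y/ harmonizes with /u/ ([+back]) → [u]
/i/ harmonizes with /u/ ([+back]) → [ɯ]

[ɲovuflɯngub]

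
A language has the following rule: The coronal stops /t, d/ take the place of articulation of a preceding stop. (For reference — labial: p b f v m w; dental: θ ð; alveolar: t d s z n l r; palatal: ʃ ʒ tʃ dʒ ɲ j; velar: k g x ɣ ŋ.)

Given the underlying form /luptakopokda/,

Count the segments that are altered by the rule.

/t/ after /p/ (labial) → [p]
/d/ after /k/ (velar) → [g]
2 segments change.

2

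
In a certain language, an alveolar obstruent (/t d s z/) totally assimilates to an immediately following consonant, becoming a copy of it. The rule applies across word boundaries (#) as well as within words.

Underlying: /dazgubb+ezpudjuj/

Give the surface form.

/z/ before /g/ → [g] (total assimilation)
/z/ before /p/ → [p] (total assimilation)
/d/ before /j/ → [j] (total assimilation)

[daggubb+eppujjuj]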